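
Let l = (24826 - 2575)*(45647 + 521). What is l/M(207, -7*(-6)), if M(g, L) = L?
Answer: 171214028/7 ≈ 2.4459e+7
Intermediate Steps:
l = 1027284168 (l = 22251*46168 = 1027284168)
l/M(207, -7*(-6)) = 1027284168/((-7*(-6))) = 1027284168/42 = 1027284168*(1/42) = 171214028/7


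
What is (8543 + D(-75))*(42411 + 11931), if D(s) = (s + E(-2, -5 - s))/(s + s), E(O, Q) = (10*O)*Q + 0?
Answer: 464778069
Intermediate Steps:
E(O, Q) = 10*O*Q (E(O, Q) = 10*O*Q + 0 = 10*O*Q)
D(s) = (100 + 21*s)/(2*s) (D(s) = (s + 10*(-2)*(-5 - s))/(s + s) = (s + (100 + 20*s))/((2*s)) = (100 + 21*s)*(1/(2*s)) = (100 + 21*s)/(2*s))
(8543 + D(-75))*(42411 + 11931) = (8543 + (21/2 + 50/(-75)))*(42411 + 11931) = (8543 + (21/2 + 50*(-1/75)))*54342 = (8543 + (21/2 - ⅔))*54342 = (8543 + 59/6)*54342 = (51317/6)*54342 = 464778069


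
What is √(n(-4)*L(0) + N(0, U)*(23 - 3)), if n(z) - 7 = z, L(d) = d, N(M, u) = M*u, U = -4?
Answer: 0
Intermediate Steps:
n(z) = 7 + z
√(n(-4)*L(0) + N(0, U)*(23 - 3)) = √((7 - 4)*0 + (0*(-4))*(23 - 3)) = √(3*0 + 0*20) = √(0 + 0) = √0 = 0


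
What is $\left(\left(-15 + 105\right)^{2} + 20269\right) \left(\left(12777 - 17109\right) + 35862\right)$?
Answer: $894474570$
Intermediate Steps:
$\left(\left(-15 + 105\right)^{2} + 20269\right) \left(\left(12777 - 17109\right) + 35862\right) = \left(90^{2} + 20269\right) \left(-4332 + 35862\right) = \left(8100 + 20269\right) 31530 = 28369 \cdot 31530 = 894474570$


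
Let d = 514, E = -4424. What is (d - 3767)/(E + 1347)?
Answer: 3253/3077 ≈ 1.0572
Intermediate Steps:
(d - 3767)/(E + 1347) = (514 - 3767)/(-4424 + 1347) = -3253/(-3077) = -3253*(-1/3077) = 3253/3077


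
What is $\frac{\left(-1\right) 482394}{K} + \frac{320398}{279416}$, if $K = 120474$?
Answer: $- \frac{8015747771}{2805196932} \approx -2.8575$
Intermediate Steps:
$\frac{\left(-1\right) 482394}{K} + \frac{320398}{279416} = \frac{\left(-1\right) 482394}{120474} + \frac{320398}{279416} = \left(-482394\right) \frac{1}{120474} + 320398 \cdot \frac{1}{279416} = - \frac{80399}{20079} + \frac{160199}{139708} = - \frac{8015747771}{2805196932}$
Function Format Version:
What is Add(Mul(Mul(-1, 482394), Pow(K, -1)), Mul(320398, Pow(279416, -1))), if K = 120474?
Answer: Rational(-8015747771, 2805196932) ≈ -2.8575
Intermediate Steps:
Add(Mul(Mul(-1, 482394), Pow(K, -1)), Mul(320398, Pow(279416, -1))) = Add(Mul(Mul(-1, 482394), Pow(120474, -1)), Mul(320398, Pow(279416, -1))) = Add(Mul(-482394, Rational(1, 120474)), Mul(320398, Rational(1, 279416))) = Add(Rational(-80399, 20079), Rational(160199, 139708)) = Rational(-8015747771, 2805196932)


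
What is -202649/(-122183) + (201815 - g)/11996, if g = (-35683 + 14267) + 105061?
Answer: 8434671257/732853634 ≈ 11.509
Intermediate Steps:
g = 83645 (g = -21416 + 105061 = 83645)
-202649/(-122183) + (201815 - g)/11996 = -202649/(-122183) + (201815 - 1*83645)/11996 = -202649*(-1/122183) + (201815 - 83645)*(1/11996) = 202649/122183 + 118170*(1/11996) = 202649/122183 + 59085/5998 = 8434671257/732853634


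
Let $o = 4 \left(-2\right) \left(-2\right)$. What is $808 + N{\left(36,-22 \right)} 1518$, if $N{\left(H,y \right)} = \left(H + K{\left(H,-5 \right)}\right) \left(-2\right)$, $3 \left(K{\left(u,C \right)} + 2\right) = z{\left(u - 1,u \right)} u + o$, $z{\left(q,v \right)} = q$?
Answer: $-1393728$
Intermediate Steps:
$o = 16$ ($o = \left(-8\right) \left(-2\right) = 16$)
$K{\left(u,C \right)} = \frac{10}{3} + \frac{u \left(-1 + u\right)}{3}$ ($K{\left(u,C \right)} = -2 + \frac{\left(u - 1\right) u + 16}{3} = -2 + \frac{\left(-1 + u\right) u + 16}{3} = -2 + \frac{u \left(-1 + u\right) + 16}{3} = -2 + \frac{16 + u \left(-1 + u\right)}{3} = -2 + \left(\frac{16}{3} + \frac{u \left(-1 + u\right)}{3}\right) = \frac{10}{3} + \frac{u \left(-1 + u\right)}{3}$)
$N{\left(H,y \right)} = - \frac{20}{3} - 2 H - \frac{2 H \left(-1 + H\right)}{3}$ ($N{\left(H,y \right)} = \left(H + \left(\frac{10}{3} + \frac{H \left(-1 + H\right)}{3}\right)\right) \left(-2\right) = \left(\frac{10}{3} + H + \frac{H \left(-1 + H\right)}{3}\right) \left(-2\right) = - \frac{20}{3} - 2 H - \frac{2 H \left(-1 + H\right)}{3}$)
$808 + N{\left(36,-22 \right)} 1518 = 808 + \left(- \frac{20}{3} - 48 - \frac{2 \cdot 36^{2}}{3}\right) 1518 = 808 + \left(- \frac{20}{3} - 48 - 864\right) 1518 = 808 - 1394536 = -1393728$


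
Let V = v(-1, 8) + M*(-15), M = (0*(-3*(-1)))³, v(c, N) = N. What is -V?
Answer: -8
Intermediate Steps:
M = 0 (M = (0*3)³ = 0³ = 0)
V = 8 (V = 8 + 0*(-15) = 8 + 0 = 8)
-V = -1*8 = -8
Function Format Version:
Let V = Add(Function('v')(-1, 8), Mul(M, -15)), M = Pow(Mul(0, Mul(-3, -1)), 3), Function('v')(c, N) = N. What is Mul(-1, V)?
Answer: -8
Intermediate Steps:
M = 0 (M = Pow(Mul(0, 3), 3) = Pow(0, 3) = 0)
V = 8 (V = Add(8, Mul(0, -15)) = Add(8, 0) = 8)
Mul(-1, V) = Mul(-1, 8) = -8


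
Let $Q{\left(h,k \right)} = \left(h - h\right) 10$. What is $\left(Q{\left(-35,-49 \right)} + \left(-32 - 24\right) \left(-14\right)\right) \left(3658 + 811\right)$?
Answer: $3503696$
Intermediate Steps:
$Q{\left(h,k \right)} = 0$ ($Q{\left(h,k \right)} = 0 \cdot 10 = 0$)
$\left(Q{\left(-35,-49 \right)} + \left(-32 - 24\right) \left(-14\right)\right) \left(3658 + 811\right) = \left(0 + \left(-32 - 24\right) \left(-14\right)\right) \left(3658 + 811\right) = \left(0 - -784\right) 4469 = \left(0 + 784\right) 4469 = 784 \cdot 4469 = 3503696$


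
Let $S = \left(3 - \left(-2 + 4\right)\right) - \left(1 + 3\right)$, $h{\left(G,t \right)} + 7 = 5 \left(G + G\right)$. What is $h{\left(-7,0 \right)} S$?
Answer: $231$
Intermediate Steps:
$h{\left(G,t \right)} = -7 + 10 G$ ($h{\left(G,t \right)} = -7 + 5 \left(G + G\right) = -7 + 5 \cdot 2 G = -7 + 10 G$)
$S = -3$ ($S = \left(3 - 2\right) - 4 = 1 - 4 = -3$)
$h{\left(-7,0 \right)} S = \left(-7 + 10 \left(-7\right)\right) \left(-3\right) = \left(-7 - 70\right) \left(-3\right) = \left(-77\right) \left(-3\right) = 231$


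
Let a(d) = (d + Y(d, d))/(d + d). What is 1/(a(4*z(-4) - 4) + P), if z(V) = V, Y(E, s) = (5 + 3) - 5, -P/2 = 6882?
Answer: -40/550543 ≈ -7.2656e-5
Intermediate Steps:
P = -13764 (P = -2*6882 = -13764)
Y(E, s) = 3 (Y(E, s) = 8 - 5 = 3)
a(d) = (3 + d)/(2*d) (a(d) = (d + 3)/(d + d) = (3 + d)/((2*d)) = (3 + d)*(1/(2*d)) = (3 + d)/(2*d))
1/(a(4*z(-4) - 4) + P) = 1/((3 + (4*(-4) - 4))/(2*(4*(-4) - 4)) - 13764) = 1/((3 + (-16 - 4))/(2*(-16 - 4)) - 13764) = 1/((½)*(3 - 20)/(-20) - 13764) = 1/((½)*(-1/20)*(-17) - 13764) = 1/(17/40 - 13764) = 1/(-550543/40) = -40/550543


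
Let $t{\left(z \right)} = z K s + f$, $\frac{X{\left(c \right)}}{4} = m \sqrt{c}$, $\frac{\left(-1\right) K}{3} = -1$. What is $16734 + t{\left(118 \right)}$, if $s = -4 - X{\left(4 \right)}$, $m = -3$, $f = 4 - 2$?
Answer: $23816$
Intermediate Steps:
$K = 3$ ($K = \left(-3\right) \left(-1\right) = 3$)
$f = 2$
$X{\left(c \right)} = - 12 \sqrt{c}$ ($X{\left(c \right)} = 4 \left(- 3 \sqrt{c}\right) = - 12 \sqrt{c}$)
$s = 20$ ($s = -4 - - 12 \sqrt{4} = -4 - \left(-12\right) 2 = -4 - -24 = -4 + 24 = 20$)
$t{\left(z \right)} = 2 + 60 z$ ($t{\left(z \right)} = z 3 \cdot 20 + 2 = z 60 + 2 = 60 z + 2 = 2 + 60 z$)
$16734 + t{\left(118 \right)} = 16734 + \left(2 + 60 \cdot 118\right) = 16734 + \left(2 + 7080\right) = 16734 + 7082 = 23816$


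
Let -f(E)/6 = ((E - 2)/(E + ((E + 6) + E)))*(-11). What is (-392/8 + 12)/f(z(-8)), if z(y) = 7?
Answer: -333/110 ≈ -3.0273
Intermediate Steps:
f(E) = 66*(-2 + E)/(6 + 3*E) (f(E) = -6*(E - 2)/(E + ((E + 6) + E))*(-11) = -6*(-2 + E)/(E + ((6 + E) + E))*(-11) = -6*(-2 + E)/(E + (6 + 2*E))*(-11) = -6*(-2 + E)/(6 + 3*E)*(-11) = -(-66)*(-2 + E)/(6 + 3*E) = 66*(-2 + E)/(6 + 3*E))
(-392/8 + 12)/f(z(-8)) = (-392/8 + 12)/((22*(-2 + 7)/(2 + 7))) = (-392/8 + 12)/((22*5/9)) = (-14*7/2 + 12)/((22*(1/9)*5)) = (-49 + 12)/(110/9) = -37*9/110 = -333/110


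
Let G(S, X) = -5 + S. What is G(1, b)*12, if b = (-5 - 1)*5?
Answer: -48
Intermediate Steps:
b = -30 (b = -6*5 = -30)
G(1, b)*12 = (-5 + 1)*12 = -4*12 = -48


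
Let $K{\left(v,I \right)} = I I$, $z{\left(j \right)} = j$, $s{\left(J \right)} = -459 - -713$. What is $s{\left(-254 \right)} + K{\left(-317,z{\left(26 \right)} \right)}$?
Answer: $930$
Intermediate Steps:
$s{\left(J \right)} = 254$ ($s{\left(J \right)} = -459 + 713 = 254$)
$K{\left(v,I \right)} = I^{2}$
$s{\left(-254 \right)} + K{\left(-317,z{\left(26 \right)} \right)} = 254 + 26^{2} = 254 + 676 = 930$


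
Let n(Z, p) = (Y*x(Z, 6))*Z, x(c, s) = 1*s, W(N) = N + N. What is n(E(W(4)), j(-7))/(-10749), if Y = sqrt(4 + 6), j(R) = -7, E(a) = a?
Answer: -16*sqrt(10)/3583 ≈ -0.014121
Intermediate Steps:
W(N) = 2*N
x(c, s) = s
Y = sqrt(10) ≈ 3.1623
n(Z, p) = 6*Z*sqrt(10) (n(Z, p) = (sqrt(10)*6)*Z = (6*sqrt(10))*Z = 6*Z*sqrt(10))
n(E(W(4)), j(-7))/(-10749) = (6*(2*4)*sqrt(10))/(-10749) = (6*8*sqrt(10))*(-1/10749) = (48*sqrt(10))*(-1/10749) = -16*sqrt(10)/3583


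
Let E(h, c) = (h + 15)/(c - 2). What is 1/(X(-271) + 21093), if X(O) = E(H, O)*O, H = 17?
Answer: 273/5767061 ≈ 4.7338e-5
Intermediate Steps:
E(h, c) = (15 + h)/(-2 + c)
X(O) = 32*O/(-2 + O) (X(O) = ((15 + 17)/(-2 + O))*O = (32/(-2 + O))*O = 32*O/(-2 + O))
1/(X(-271) + 21093) = 1/(32*(-271)/(-2 - 271) + 21093) = 1/(32*(-271)/(-273) + 21093) = 1/(32*(-271)*(-1/273) + 21093) = 1/(8672/273 + 21093) = 1/(5767061/273) = 273/5767061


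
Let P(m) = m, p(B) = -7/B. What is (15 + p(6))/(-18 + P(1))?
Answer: -83/102 ≈ -0.81373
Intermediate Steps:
(15 + p(6))/(-18 + P(1)) = (15 - 7/6)/(-18 + 1) = (15 - 7*⅙)/(-17) = -(15 - 7/6)/17 = -1/17*83/6 = -83/102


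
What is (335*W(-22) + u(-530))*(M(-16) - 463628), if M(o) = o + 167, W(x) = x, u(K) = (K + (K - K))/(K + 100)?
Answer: 146855931789/43 ≈ 3.4153e+9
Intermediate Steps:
u(K) = K/(100 + K) (u(K) = (K + 0)/(100 + K) = K/(100 + K))
M(o) = 167 + o
(335*W(-22) + u(-530))*(M(-16) - 463628) = (335*(-22) - 530/(100 - 530))*((167 - 16) - 463628) = (-7370 - 530/(-430))*(151 - 463628) = (-7370 - 530*(-1/430))*(-463477) = (-7370 + 53/43)*(-463477) = -316857/43*(-463477) = 146855931789/43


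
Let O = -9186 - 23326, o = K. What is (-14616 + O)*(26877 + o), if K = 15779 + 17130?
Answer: -2817594608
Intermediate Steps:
K = 32909
o = 32909
O = -32512
(-14616 + O)*(26877 + o) = (-14616 - 32512)*(26877 + 32909) = -47128*59786 = -2817594608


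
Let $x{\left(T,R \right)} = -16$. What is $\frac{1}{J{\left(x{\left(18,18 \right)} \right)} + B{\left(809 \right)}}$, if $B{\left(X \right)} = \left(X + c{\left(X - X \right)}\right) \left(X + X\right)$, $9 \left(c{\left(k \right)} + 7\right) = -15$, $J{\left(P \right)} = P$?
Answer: $\frac{3}{3884770} \approx 7.7225 \cdot 10^{-7}$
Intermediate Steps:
$c{\left(k \right)} = - \frac{26}{3}$ ($c{\left(k \right)} = -7 + \frac{1}{9} \left(-15\right) = -7 - \frac{5}{3} = - \frac{26}{3}$)
$B{\left(X \right)} = 2 X \left(- \frac{26}{3} + X\right)$ ($B{\left(X \right)} = \left(X - \frac{26}{3}\right) \left(X + X\right) = \left(- \frac{26}{3} + X\right) 2 X = 2 X \left(- \frac{26}{3} + X\right)$)
$\frac{1}{J{\left(x{\left(18,18 \right)} \right)} + B{\left(809 \right)}} = \frac{1}{-16 + \frac{2}{3} \cdot 809 \left(-26 + 3 \cdot 809\right)} = \frac{1}{-16 + \frac{2}{3} \cdot 809 \left(-26 + 2427\right)} = \frac{1}{-16 + \frac{2}{3} \cdot 809 \cdot 2401} = \frac{1}{-16 + \frac{3884818}{3}} = \frac{1}{\frac{3884770}{3}} = \frac{3}{3884770}$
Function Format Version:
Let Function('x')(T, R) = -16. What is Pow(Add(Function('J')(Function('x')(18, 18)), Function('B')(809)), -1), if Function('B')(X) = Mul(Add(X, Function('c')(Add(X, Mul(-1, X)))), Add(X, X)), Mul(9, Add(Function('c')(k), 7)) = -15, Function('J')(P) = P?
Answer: Rational(3, 3884770) ≈ 7.7225e-7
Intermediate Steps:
Function('c')(k) = Rational(-26, 3) (Function('c')(k) = Add(-7, Mul(Rational(1, 9), -15)) = Add(-7, Rational(-5, 3)) = Rational(-26, 3))
Function('B')(X) = Mul(2, X, Add(Rational(-26, 3), X)) (Function('B')(X) = Mul(Add(X, Rational(-26, 3)), Add(X, X)) = Mul(Add(Rational(-26, 3), X), Mul(2, X)) = Mul(2, X, Add(Rational(-26, 3), X)))
Pow(Add(Function('J')(Function('x')(18, 18)), Function('B')(809)), -1) = Pow(Add(-16, Mul(Rational(2, 3), 809, Add(-26, Mul(3, 809)))), -1) = Pow(Add(-16, Mul(Rational(2, 3), 809, Add(-26, 2427))), -1) = Pow(Add(-16, Mul(Rational(2, 3), 809, 2401)), -1) = Pow(Add(-16, Rational(3884818, 3)), -1) = Pow(Rational(3884770, 3), -1) = Rational(3, 3884770)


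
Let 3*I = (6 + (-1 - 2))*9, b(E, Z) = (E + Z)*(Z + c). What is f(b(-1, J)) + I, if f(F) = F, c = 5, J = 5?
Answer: 49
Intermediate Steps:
b(E, Z) = (5 + Z)*(E + Z) (b(E, Z) = (E + Z)*(Z + 5) = (E + Z)*(5 + Z) = (5 + Z)*(E + Z))
I = 9 (I = ((6 + (-1 - 2))*9)/3 = ((6 - 3)*9)/3 = (3*9)/3 = (⅓)*27 = 9)
f(b(-1, J)) + I = (5² + 5*(-1) + 5*5 - 1*5) + 9 = (25 - 5 + 25 - 5) + 9 = 40 + 9 = 49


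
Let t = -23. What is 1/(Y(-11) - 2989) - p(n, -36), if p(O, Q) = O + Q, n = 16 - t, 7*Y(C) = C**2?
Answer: -62413/20802 ≈ -3.0003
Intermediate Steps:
Y(C) = C**2/7
n = 39 (n = 16 - 1*(-23) = 16 + 23 = 39)
1/(Y(-11) - 2989) - p(n, -36) = 1/((1/7)*(-11)**2 - 2989) - (39 - 36) = 1/((1/7)*121 - 2989) - 1*3 = 1/(121/7 - 2989) - 3 = 1/(-20802/7) - 3 = -7/20802 - 3 = -62413/20802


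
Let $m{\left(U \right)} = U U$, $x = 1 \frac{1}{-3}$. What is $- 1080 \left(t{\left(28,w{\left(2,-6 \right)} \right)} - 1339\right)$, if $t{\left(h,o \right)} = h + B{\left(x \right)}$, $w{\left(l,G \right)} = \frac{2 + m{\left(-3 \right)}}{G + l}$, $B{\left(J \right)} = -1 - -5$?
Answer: $1411560$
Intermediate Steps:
$x = - \frac{1}{3}$ ($x = 1 \left(- \frac{1}{3}\right) = - \frac{1}{3} \approx -0.33333$)
$m{\left(U \right)} = U^{2}$
$B{\left(J \right)} = 4$ ($B{\left(J \right)} = -1 + 5 = 4$)
$w{\left(l,G \right)} = \frac{11}{G + l}$ ($w{\left(l,G \right)} = \frac{2 + \left(-3\right)^{2}}{G + l} = \frac{2 + 9}{G + l} = \frac{11}{G + l}$)
$t{\left(h,o \right)} = 4 + h$ ($t{\left(h,o \right)} = h + 4 = 4 + h$)
$- 1080 \left(t{\left(28,w{\left(2,-6 \right)} \right)} - 1339\right) = - 1080 \left(\left(4 + 28\right) - 1339\right) = - 1080 \left(32 - 1339\right) = \left(-1080\right) \left(-1307\right) = 1411560$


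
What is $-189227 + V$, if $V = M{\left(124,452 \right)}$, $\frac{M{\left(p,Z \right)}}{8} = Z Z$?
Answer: $1445205$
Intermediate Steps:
$M{\left(p,Z \right)} = 8 Z^{2}$ ($M{\left(p,Z \right)} = 8 Z Z = 8 Z^{2}$)
$V = 1634432$ ($V = 8 \cdot 452^{2} = 8 \cdot 204304 = 1634432$)
$-189227 + V = -189227 + 1634432 = 1445205$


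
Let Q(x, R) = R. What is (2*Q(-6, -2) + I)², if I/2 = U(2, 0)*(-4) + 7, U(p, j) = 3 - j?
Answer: 196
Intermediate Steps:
I = -10 (I = 2*((3 - 1*0)*(-4) + 7) = 2*((3 + 0)*(-4) + 7) = 2*(3*(-4) + 7) = 2*(-12 + 7) = 2*(-5) = -10)
(2*Q(-6, -2) + I)² = (2*(-2) - 10)² = (-4 - 10)² = (-14)² = 196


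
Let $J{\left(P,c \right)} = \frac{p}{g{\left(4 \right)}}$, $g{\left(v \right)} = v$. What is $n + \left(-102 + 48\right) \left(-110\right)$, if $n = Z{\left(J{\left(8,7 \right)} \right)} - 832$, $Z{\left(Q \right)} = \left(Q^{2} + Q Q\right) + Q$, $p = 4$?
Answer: $5111$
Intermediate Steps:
$J{\left(P,c \right)} = 1$ ($J{\left(P,c \right)} = \frac{4}{4} = 4 \cdot \frac{1}{4} = 1$)
$Z{\left(Q \right)} = Q + 2 Q^{2}$ ($Z{\left(Q \right)} = \left(Q^{2} + Q^{2}\right) + Q = 2 Q^{2} + Q = Q + 2 Q^{2}$)
$n = -829$ ($n = 1 \left(1 + 2 \cdot 1\right) - 832 = 1 \left(1 + 2\right) - 832 = 1 \cdot 3 - 832 = 3 - 832 = -829$)
$n + \left(-102 + 48\right) \left(-110\right) = -829 + \left(-102 + 48\right) \left(-110\right) = -829 - -5940 = -829 + 5940 = 5111$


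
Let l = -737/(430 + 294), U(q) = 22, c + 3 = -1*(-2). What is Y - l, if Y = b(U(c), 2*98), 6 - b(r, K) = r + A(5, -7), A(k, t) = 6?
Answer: -15191/724 ≈ -20.982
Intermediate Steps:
c = -1 (c = -3 - 1*(-2) = -3 + 2 = -1)
b(r, K) = -r (b(r, K) = 6 - (r + 6) = 6 - (6 + r) = 6 + (-6 - r) = -r)
Y = -22 (Y = -1*22 = -22)
l = -737/724 ≈ -1.0180
Y - l = -22 - 1*(-737/724) = -22 + 737/724 = -15191/724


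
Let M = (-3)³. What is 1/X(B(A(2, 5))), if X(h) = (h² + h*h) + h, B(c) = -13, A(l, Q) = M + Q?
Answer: 1/325 ≈ 0.0030769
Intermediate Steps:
M = -27
A(l, Q) = -27 + Q
X(h) = h + 2*h² (X(h) = (h² + h²) + h = 2*h² + h = h + 2*h²)
1/X(B(A(2, 5))) = 1/(-13*(1 + 2*(-13))) = 1/(-13*(1 - 26)) = 1/(-13*(-25)) = 1/325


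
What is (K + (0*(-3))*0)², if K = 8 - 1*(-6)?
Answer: 196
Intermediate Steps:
K = 14 (K = 8 + 6 = 14)
(K + (0*(-3))*0)² = (14 + (0*(-3))*0)² = (14 + 0*0)² = (14 + 0)² = 14² = 196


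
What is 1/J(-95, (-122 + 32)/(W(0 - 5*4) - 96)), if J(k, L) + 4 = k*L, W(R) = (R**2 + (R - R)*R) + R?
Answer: 142/3707 ≈ 0.038306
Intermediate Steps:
W(R) = R + R**2 (W(R) = (R**2 + 0*R) + R = (R**2 + 0) + R = R**2 + R = R + R**2)
J(k, L) = -4 + L*k (J(k, L) = -4 + k*L = -4 + L*k)
1/J(-95, (-122 + 32)/(W(0 - 5*4) - 96)) = 1/(-4 + ((-122 + 32)/((0 - 5*4)*(1 + (0 - 5*4)) - 96))*(-95)) = 1/(-4 - 90/((0 - 20)*(1 + (0 - 20)) - 96)*(-95)) = 1/(-4 - 90/(-20*(1 - 20) - 96)*(-95)) = 1/(-4 - 90/(-20*(-19) - 96)*(-95)) = 1/(-4 - 90/(380 - 96)*(-95)) = 1/(-4 - 90/284*(-95)) = 1/(-4 - 90*1/284*(-95)) = 1/(-4 - 45/142*(-95)) = 1/(-4 + 4275/142) = 1/(3707/142) = 142/3707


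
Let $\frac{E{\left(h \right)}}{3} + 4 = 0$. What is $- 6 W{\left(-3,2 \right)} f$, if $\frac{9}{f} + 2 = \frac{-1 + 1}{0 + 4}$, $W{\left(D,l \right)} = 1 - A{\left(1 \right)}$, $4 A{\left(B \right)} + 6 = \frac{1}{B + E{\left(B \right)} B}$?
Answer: $\frac{2997}{44} \approx 68.114$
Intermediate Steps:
$E{\left(h \right)} = -12$ ($E{\left(h \right)} = -12 + 3 \cdot 0 = -12 + 0 = -12$)
$A{\left(B \right)} = - \frac{3}{2} - \frac{1}{44 B}$ ($A{\left(B \right)} = - \frac{3}{2} + \frac{1}{4 \left(B - 12 B\right)} = - \frac{3}{2} + \frac{1}{4 \left(- 11 B\right)} = - \frac{3}{2} + \frac{\left(- \frac{1}{11}\right) \frac{1}{B}}{4} = - \frac{3}{2} - \frac{1}{44 B}$)
$W{\left(D,l \right)} = \frac{111}{44}$ ($W{\left(D,l \right)} = 1 - \frac{-1 - 66}{44 \cdot 1} = 1 - \frac{1}{44} \cdot 1 \left(-1 - 66\right) = 1 - \frac{1}{44} \cdot 1 \left(-67\right) = 1 - - \frac{67}{44} = 1 + \frac{67}{44} = \frac{111}{44}$)
$f = - \frac{9}{2}$ ($f = \frac{9}{-2 + \frac{-1 + 1}{0 + 4}} = \frac{9}{-2 + \frac{0}{4}} = \frac{9}{-2 + 0 \cdot \frac{1}{4}} = \frac{9}{-2 + 0} = \frac{9}{-2} = 9 \left(- \frac{1}{2}\right) = - \frac{9}{2} \approx -4.5$)
$- 6 W{\left(-3,2 \right)} f = \left(-6\right) \frac{111}{44} \left(- \frac{9}{2}\right) = \left(- \frac{333}{22}\right) \left(- \frac{9}{2}\right) = \frac{2997}{44}$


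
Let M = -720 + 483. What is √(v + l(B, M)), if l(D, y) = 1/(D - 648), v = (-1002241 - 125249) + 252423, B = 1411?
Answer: 2*I*√127359219890/763 ≈ 935.45*I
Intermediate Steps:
M = -237
v = -875067 (v = -1127490 + 252423 = -875067)
l(D, y) = 1/(-648 + D)
√(v + l(B, M)) = √(-875067 + 1/(-648 + 1411)) = √(-875067 + 1/763) = √(-667676120/763) = 2*I*√127359219890/763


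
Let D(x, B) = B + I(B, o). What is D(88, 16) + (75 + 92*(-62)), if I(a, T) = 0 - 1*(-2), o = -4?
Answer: -5611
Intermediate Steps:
I(a, T) = 2 (I(a, T) = 0 + 2 = 2)
D(x, B) = 2 + B (D(x, B) = B + 2 = 2 + B)
D(88, 16) + (75 + 92*(-62)) = (2 + 16) + (75 + 92*(-62)) = 18 + (75 - 5704) = 18 - 5629 = -5611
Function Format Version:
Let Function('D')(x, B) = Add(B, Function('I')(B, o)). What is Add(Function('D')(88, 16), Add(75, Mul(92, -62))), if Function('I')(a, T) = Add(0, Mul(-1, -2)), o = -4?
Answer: -5611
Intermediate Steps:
Function('I')(a, T) = 2 (Function('I')(a, T) = Add(0, 2) = 2)
Function('D')(x, B) = Add(2, B) (Function('D')(x, B) = Add(B, 2) = Add(2, B))
Add(Function('D')(88, 16), Add(75, Mul(92, -62))) = Add(Add(2, 16), Add(75, Mul(92, -62))) = Add(18, Add(75, -5704)) = Add(18, -5629) = -5611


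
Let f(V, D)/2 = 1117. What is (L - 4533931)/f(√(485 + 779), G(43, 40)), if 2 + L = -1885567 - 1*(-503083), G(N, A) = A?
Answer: -5916417/2234 ≈ -2648.4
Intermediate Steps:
f(V, D) = 2234 (f(V, D) = 2*1117 = 2234)
L = -1382486 (L = -2 + (-1885567 - 1*(-503083)) = -2 + (-1885567 + 503083) = -2 - 1382484 = -1382486)
(L - 4533931)/f(√(485 + 779), G(43, 40)) = (-1382486 - 4533931)/2234 = -5916417*1/2234 = -5916417/2234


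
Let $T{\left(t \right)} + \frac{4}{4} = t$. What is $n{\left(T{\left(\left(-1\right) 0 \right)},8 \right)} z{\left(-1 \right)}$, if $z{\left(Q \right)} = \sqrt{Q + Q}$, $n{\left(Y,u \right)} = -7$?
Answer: $- 7 i \sqrt{2} \approx - 9.8995 i$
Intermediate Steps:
$T{\left(t \right)} = -1 + t$
$z{\left(Q \right)} = \sqrt{2} \sqrt{Q}$ ($z{\left(Q \right)} = \sqrt{2 Q} = \sqrt{2} \sqrt{Q}$)
$n{\left(T{\left(\left(-1\right) 0 \right)},8 \right)} z{\left(-1 \right)} = - 7 \sqrt{2} \sqrt{-1} = - 7 \sqrt{2} i = - 7 i \sqrt{2}$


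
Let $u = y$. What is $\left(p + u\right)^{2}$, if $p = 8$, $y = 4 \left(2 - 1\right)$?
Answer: $144$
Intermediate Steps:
$y = 4$ ($y = 4 \cdot 1 = 4$)
$u = 4$
$\left(p + u\right)^{2} = \left(8 + 4\right)^{2} = 12^{2} = 144$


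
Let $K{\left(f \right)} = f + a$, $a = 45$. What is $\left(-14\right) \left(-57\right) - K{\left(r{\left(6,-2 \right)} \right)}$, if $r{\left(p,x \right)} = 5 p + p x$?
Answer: $735$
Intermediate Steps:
$K{\left(f \right)} = 45 + f$ ($K{\left(f \right)} = f + 45 = 45 + f$)
$\left(-14\right) \left(-57\right) - K{\left(r{\left(6,-2 \right)} \right)} = \left(-14\right) \left(-57\right) - \left(45 + 6 \left(5 - 2\right)\right) = 798 - \left(45 + 6 \cdot 3\right) = 798 - \left(45 + 18\right) = 798 - 63 = 735$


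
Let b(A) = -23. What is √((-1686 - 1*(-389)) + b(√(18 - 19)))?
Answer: 2*I*√330 ≈ 36.332*I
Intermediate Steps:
√((-1686 - 1*(-389)) + b(√(18 - 19))) = √((-1686 - 1*(-389)) - 23) = √((-1686 + 389) - 23) = √(-1297 - 23) = √(-1320) = 2*I*√330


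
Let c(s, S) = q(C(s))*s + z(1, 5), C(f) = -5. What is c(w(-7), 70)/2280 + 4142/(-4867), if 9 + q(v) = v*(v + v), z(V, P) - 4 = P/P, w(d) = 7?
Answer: -2005649/2774190 ≈ -0.72297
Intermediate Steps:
z(V, P) = 5 (z(V, P) = 4 + P/P = 4 + 1 = 5)
q(v) = -9 + 2*v² (q(v) = -9 + v*(v + v) = -9 + v*(2*v) = -9 + 2*v²)
c(s, S) = 5 + 41*s (c(s, S) = (-9 + 2*(-5)²)*s + 5 = (-9 + 2*25)*s + 5 = (-9 + 50)*s + 5 = 41*s + 5 = 5 + 41*s)
c(w(-7), 70)/2280 + 4142/(-4867) = (5 + 41*7)/2280 + 4142/(-4867) = (5 + 287)*(1/2280) + 4142*(-1/4867) = 292*(1/2280) - 4142/4867 = 73/570 - 4142/4867 = -2005649/2774190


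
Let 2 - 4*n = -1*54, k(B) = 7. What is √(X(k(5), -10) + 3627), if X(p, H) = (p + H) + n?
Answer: √3638 ≈ 60.316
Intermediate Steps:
n = 14 (n = ½ - (-1)*54/4 = ½ - ¼*(-54) = ½ + 27/2 = 14)
X(p, H) = 14 + H + p (X(p, H) = (p + H) + 14 = (H + p) + 14 = 14 + H + p)
√(X(k(5), -10) + 3627) = √((14 - 10 + 7) + 3627) = √(11 + 3627) = √3638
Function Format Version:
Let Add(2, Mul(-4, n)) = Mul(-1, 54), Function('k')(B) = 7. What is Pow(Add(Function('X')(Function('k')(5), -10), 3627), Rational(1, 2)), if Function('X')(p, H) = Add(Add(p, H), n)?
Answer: Pow(3638, Rational(1, 2)) ≈ 60.316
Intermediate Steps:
n = 14 (n = Add(Rational(1, 2), Mul(Rational(-1, 4), Mul(-1, 54))) = Add(Rational(1, 2), Mul(Rational(-1, 4), -54)) = Add(Rational(1, 2), Rational(27, 2)) = 14)
Function('X')(p, H) = Add(14, H, p) (Function('X')(p, H) = Add(Add(p, H), 14) = Add(Add(H, p), 14) = Add(14, H, p))
Pow(Add(Function('X')(Function('k')(5), -10), 3627), Rational(1, 2)) = Pow(Add(Add(14, -10, 7), 3627), Rational(1, 2)) = Pow(Add(11, 3627), Rational(1, 2)) = Pow(3638, Rational(1, 2))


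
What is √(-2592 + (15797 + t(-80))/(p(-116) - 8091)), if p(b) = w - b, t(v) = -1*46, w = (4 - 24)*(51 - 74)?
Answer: I*√16278016885/2505 ≈ 50.932*I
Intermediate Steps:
w = 460 (w = -20*(-23) = 460)
t(v) = -46
p(b) = 460 - b
√(-2592 + (15797 + t(-80))/(p(-116) - 8091)) = √(-2592 + (15797 - 46)/((460 - 1*(-116)) - 8091)) = √(-2592 + 15751/((460 + 116) - 8091)) = √(-2592 + 15751/(576 - 8091)) = √(-2592 + 15751/(-7515)) = √(-2592 + 15751*(-1/7515)) = √(-2592 - 15751/7515) = √(-19494631/7515) = I*√16278016885/2505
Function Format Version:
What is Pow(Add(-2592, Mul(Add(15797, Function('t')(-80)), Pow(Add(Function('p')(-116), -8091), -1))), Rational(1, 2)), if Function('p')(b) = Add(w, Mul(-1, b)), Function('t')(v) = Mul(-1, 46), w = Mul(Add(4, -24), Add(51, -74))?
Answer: Mul(Rational(1, 2505), I, Pow(16278016885, Rational(1, 2))) ≈ Mul(50.932, I)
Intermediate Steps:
w = 460 (w = Mul(-20, -23) = 460)
Function('t')(v) = -46
Function('p')(b) = Add(460, Mul(-1, b))
Pow(Add(-2592, Mul(Add(15797, Function('t')(-80)), Pow(Add(Function('p')(-116), -8091), -1))), Rational(1, 2)) = Pow(Add(-2592, Mul(Add(15797, -46), Pow(Add(Add(460, Mul(-1, -116)), -8091), -1))), Rational(1, 2)) = Pow(Add(-2592, Mul(15751, Pow(Add(Add(460, 116), -8091), -1))), Rational(1, 2)) = Pow(Add(-2592, Mul(15751, Pow(Add(576, -8091), -1))), Rational(1, 2)) = Pow(Add(-2592, Mul(15751, Pow(-7515, -1))), Rational(1, 2)) = Pow(Add(-2592, Mul(15751, Rational(-1, 7515))), Rational(1, 2)) = Pow(Add(-2592, Rational(-15751, 7515)), Rational(1, 2)) = Pow(Rational(-19494631, 7515), Rational(1, 2)) = Mul(Rational(1, 2505), I, Pow(16278016885, Rational(1, 2)))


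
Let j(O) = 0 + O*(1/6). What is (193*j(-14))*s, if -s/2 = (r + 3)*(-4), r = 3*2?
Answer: -32424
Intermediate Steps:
r = 6
s = 72 (s = -2*(6 + 3)*(-4) = -18*(-4) = -2*(-36) = 72)
j(O) = O/6 (j(O) = 0 + O*(1*(⅙)) = 0 + O*(⅙) = 0 + O/6 = O/6)
(193*j(-14))*s = (193*((⅙)*(-14)))*72 = (193*(-7/3))*72 = -1351/3*72 = -32424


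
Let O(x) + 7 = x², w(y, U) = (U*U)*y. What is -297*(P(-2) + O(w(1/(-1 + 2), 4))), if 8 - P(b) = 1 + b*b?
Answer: -74844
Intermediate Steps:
P(b) = 7 - b² (P(b) = 8 - (1 + b*b) = 8 - (1 + b²) = 8 + (-1 - b²) = 7 - b²)
w(y, U) = y*U² (w(y, U) = U²*y = y*U²)
O(x) = -7 + x²
-297*(P(-2) + O(w(1/(-1 + 2), 4))) = -297*((7 - 1*(-2)²) + (-7 + (4²/(-1 + 2))²)) = -297*((7 - 1*4) + (-7 + (16/1)²)) = -297*((7 - 4) + (-7 + (1*16)²)) = -297*(3 + (-7 + 16²)) = -297*(3 + (-7 + 256)) = -297*(3 + 249) = -297*252 = -74844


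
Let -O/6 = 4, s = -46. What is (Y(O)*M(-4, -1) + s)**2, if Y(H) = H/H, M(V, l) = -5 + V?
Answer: 3025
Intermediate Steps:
O = -24 (O = -6*4 = -24)
Y(H) = 1
(Y(O)*M(-4, -1) + s)**2 = (1*(-5 - 4) - 46)**2 = (1*(-9) - 46)**2 = (-9 - 46)**2 = (-55)**2 = 3025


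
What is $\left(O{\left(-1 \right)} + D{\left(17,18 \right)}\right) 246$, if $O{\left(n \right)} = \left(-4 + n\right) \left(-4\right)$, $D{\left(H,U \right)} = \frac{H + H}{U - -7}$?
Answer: $\frac{131364}{25} \approx 5254.6$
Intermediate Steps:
$D{\left(H,U \right)} = \frac{2 H}{7 + U}$ ($D{\left(H,U \right)} = \frac{2 H}{U + 7} = \frac{2 H}{7 + U}$)
$O{\left(n \right)} = 16 - 4 n$
$\left(O{\left(-1 \right)} + D{\left(17,18 \right)}\right) 246 = \left(\left(16 - -4\right) + 2 \cdot 17 \frac{1}{7 + 18}\right) 246 = \left(\left(16 + 4\right) + 2 \cdot 17 \cdot \frac{1}{25}\right) 246 = \left(20 + 2 \cdot 17 \cdot \frac{1}{25}\right) 246 = \left(20 + \frac{34}{25}\right) 246 = \frac{534}{25} \cdot 246 = \frac{131364}{25}$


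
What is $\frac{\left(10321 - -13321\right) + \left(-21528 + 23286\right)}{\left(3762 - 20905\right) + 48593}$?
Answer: $\frac{508}{629} \approx 0.80763$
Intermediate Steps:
$\frac{\left(10321 - -13321\right) + \left(-21528 + 23286\right)}{\left(3762 - 20905\right) + 48593} = \frac{\left(10321 + 13321\right) + 1758}{-17143 + 48593} = \frac{23642 + 1758}{31450} = 25400 \cdot \frac{1}{31450} = \frac{508}{629}$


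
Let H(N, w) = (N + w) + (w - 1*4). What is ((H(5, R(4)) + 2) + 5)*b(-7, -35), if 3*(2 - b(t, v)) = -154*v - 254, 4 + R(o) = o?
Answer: -13680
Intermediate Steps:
R(o) = -4 + o
H(N, w) = -4 + N + 2*w (H(N, w) = (N + w) + (w - 4) = (N + w) + (-4 + w) = -4 + N + 2*w)
b(t, v) = 260/3 + 154*v/3 (b(t, v) = 2 - (-154*v - 254)/3 = 2 - (-254 - 154*v)/3 = 2 + (254/3 + 154*v/3) = 260/3 + 154*v/3)
((H(5, R(4)) + 2) + 5)*b(-7, -35) = (((-4 + 5 + 2*(-4 + 4)) + 2) + 5)*(260/3 + (154/3)*(-35)) = (((-4 + 5 + 2*0) + 2) + 5)*(260/3 - 5390/3) = (((-4 + 5 + 0) + 2) + 5)*(-1710) = ((1 + 2) + 5)*(-1710) = (3 + 5)*(-1710) = 8*(-1710) = -13680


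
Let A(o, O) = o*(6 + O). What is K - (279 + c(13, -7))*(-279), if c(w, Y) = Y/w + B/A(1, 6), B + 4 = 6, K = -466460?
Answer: -10106791/26 ≈ -3.8872e+5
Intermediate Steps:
B = 2 (B = -4 + 6 = 2)
c(w, Y) = ⅙ + Y/w (c(w, Y) = Y/w + 2/((1*(6 + 6))) = Y/w + 2/((1*12)) = Y/w + 2/12 = Y/w + 2*(1/12) = Y/w + ⅙ = ⅙ + Y/w)
K - (279 + c(13, -7))*(-279) = -466460 - (279 + (-7 + (⅙)*13)/13)*(-279) = -466460 - (279 + (-7 + 13/6)/13)*(-279) = -466460 - (279 + (1/13)*(-29/6))*(-279) = -466460 - (279 - 29/78)*(-279) = -466460 - 21733*(-279)/78 = -466460 - 1*(-2021169/26) = -466460 + 2021169/26 = -10106791/26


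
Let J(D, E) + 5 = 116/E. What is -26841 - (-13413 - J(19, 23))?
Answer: -308843/23 ≈ -13428.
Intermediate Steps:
J(D, E) = -5 + 116/E
-26841 - (-13413 - J(19, 23)) = -26841 - (-13413 - (-5 + 116/23)) = -26841 - (-13413 - 1*1/23) = -26841 - (-13413 - 1/23) = -26841 - 1*(-308500/23) = -26841 + 308500/23 = -308843/23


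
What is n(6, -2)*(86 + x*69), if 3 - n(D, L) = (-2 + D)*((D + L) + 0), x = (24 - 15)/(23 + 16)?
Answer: -1325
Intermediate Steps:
x = 3/13 (x = 9/39 = 9*(1/39) = 3/13 ≈ 0.23077)
n(D, L) = 3 - (-2 + D)*(D + L) (n(D, L) = 3 - (-2 + D)*((D + L) + 0) = 3 - (-2 + D)*(D + L))
n(6, -2)*(86 + x*69) = (3 - 1*6**2 + 2*6 + 2*(-2) - 1*6*(-2))*(86 + (3/13)*69) = (3 - 1*36 + 12 - 4 + 12)*(86 + 207/13) = (3 - 36 + 12 - 4 + 12)*(1325/13) = -13*1325/13 = -1325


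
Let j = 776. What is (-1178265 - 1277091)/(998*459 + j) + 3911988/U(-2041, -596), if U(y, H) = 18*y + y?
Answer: -945131620014/8897027191 ≈ -106.23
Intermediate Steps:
U(y, H) = 19*y
(-1178265 - 1277091)/(998*459 + j) + 3911988/U(-2041, -596) = (-1178265 - 1277091)/(998*459 + 776) + 3911988/((19*(-2041))) = -2455356/(458082 + 776) + 3911988/(-38779) = -2455356/458858 + 3911988*(-1/38779) = -2455356*1/458858 - 3911988/38779 = -1227678/229429 - 3911988/38779 = -945131620014/8897027191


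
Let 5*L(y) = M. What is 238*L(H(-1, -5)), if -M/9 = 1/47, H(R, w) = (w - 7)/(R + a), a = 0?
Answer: -2142/235 ≈ -9.1149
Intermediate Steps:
H(R, w) = (-7 + w)/R (H(R, w) = (w - 7)/(R + 0) = (-7 + w)/R)
M = -9/47 ≈ -0.19149
L(y) = -9/235 (L(y) = (1/5)*(-9/47) = -9/235)
238*L(H(-1, -5)) = 238*(-9/235) = -2142/235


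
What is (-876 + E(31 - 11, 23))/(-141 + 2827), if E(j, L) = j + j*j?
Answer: -228/1343 ≈ -0.16977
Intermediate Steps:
E(j, L) = j + j²
(-876 + E(31 - 11, 23))/(-141 + 2827) = (-876 + (31 - 11)*(1 + (31 - 11)))/(-141 + 2827) = (-876 + 20*(1 + 20))/2686 = (-876 + 20*21)*(1/2686) = (-876 + 420)*(1/2686) = -456*1/2686 = -228/1343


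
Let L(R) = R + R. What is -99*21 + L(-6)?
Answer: -2091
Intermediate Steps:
L(R) = 2*R
-99*21 + L(-6) = -99*21 + 2*(-6) = -2079 - 12 = -2091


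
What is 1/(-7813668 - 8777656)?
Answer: -1/16591324 ≈ -6.0272e-8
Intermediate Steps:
1/(-7813668 - 8777656) = 1/(-16591324) = -1/16591324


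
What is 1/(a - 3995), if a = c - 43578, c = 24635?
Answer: -1/22938 ≈ -4.3596e-5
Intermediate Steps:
a = -18943 (a = 24635 - 43578 = -18943)
1/(a - 3995) = 1/(-18943 - 3995) = 1/(-22938) = -1/22938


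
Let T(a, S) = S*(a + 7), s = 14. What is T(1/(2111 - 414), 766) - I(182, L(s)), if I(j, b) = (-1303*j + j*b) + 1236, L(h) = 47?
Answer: 394923212/1697 ≈ 2.3272e+5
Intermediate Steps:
T(a, S) = S*(7 + a)
I(j, b) = 1236 - 1303*j + b*j (I(j, b) = (-1303*j + b*j) + 1236 = 1236 - 1303*j + b*j)
T(1/(2111 - 414), 766) - I(182, L(s)) = 766*(7 + 1/(2111 - 414)) - (1236 - 1303*182 + 47*182) = 766*(7 + 1/1697) - (1236 - 237146 + 8554) = 766*(7 + 1/1697) - 1*(-227356) = 766*(11880/1697) + 227356 = 9100080/1697 + 227356 = 394923212/1697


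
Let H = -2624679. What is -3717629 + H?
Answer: -6342308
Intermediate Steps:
-3717629 + H = -3717629 - 2624679 = -6342308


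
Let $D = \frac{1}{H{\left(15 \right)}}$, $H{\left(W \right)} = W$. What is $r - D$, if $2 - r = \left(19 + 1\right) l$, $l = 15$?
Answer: $- \frac{4471}{15} \approx -298.07$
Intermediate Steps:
$D = \frac{1}{15} \approx 0.066667$
$r = -298$ ($r = 2 - \left(19 + 1\right) 15 = 2 - 20 \cdot 15 = 2 - 300 = -298$)
$r - D = -298 - \frac{1}{15} = - \frac{4471}{15}$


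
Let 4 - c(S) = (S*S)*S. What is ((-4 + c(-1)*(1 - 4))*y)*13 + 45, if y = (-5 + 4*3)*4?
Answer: -6871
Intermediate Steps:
c(S) = 4 - S³ (c(S) = 4 - S*S*S = 4 - S²*S = 4 - S³)
y = 28 (y = (-5 + 12)*4 = 7*4 = 28)
((-4 + c(-1)*(1 - 4))*y)*13 + 45 = ((-4 + (4 - 1*(-1)³)*(1 - 4))*28)*13 + 45 = ((-4 + (4 - 1*(-1))*(-3))*28)*13 + 45 = ((-4 + (4 + 1)*(-3))*28)*13 + 45 = ((-4 + 5*(-3))*28)*13 + 45 = ((-4 - 15)*28)*13 + 45 = -19*28*13 + 45 = -532*13 + 45 = -6916 + 45 = -6871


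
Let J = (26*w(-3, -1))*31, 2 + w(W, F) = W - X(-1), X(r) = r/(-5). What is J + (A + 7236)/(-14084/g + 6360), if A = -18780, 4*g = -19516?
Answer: -23244666458/5543665 ≈ -4193.0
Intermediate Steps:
g = -4879 (g = (¼)*(-19516) = -4879)
X(r) = -r/5 (X(r) = r*(-⅕) = -r/5)
w(W, F) = -11/5 + W (w(W, F) = -2 + (W - (-1)*(-1)/5) = -2 + (W - 1*⅕) = -2 + (W - ⅕) = -2 + (-⅕ + W) = -11/5 + W)
J = -20956/5 (J = (26*(-11/5 - 3))*31 = (26*(-26/5))*31 = -676/5*31 = -20956/5 ≈ -4191.2)
J + (A + 7236)/(-14084/g + 6360) = -20956/5 + (-18780 + 7236)/(-14084/(-4879) + 6360) = -20956/5 - 11544/(-14084*(-1/4879) + 6360) = -20956/5 - 11544/(2012/697 + 6360) = -20956/5 - 11544/4434932/697 = -20956/5 - 11544*697/4434932 = -20956/5 - 2011542/1108733 = -23244666458/5543665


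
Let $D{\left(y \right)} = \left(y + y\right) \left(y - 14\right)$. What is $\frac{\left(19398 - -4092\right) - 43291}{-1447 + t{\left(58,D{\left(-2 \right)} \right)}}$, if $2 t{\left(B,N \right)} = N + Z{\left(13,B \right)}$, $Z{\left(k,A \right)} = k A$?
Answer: $\frac{19801}{1038} \approx 19.076$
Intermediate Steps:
$D{\left(y \right)} = 2 y \left(-14 + y\right)$
$Z{\left(k,A \right)} = A k$
$t{\left(B,N \right)} = \frac{N}{2} + \frac{13 B}{2}$ ($t{\left(B,N \right)} = \frac{N + B 13}{2} = \frac{N + 13 B}{2} = \frac{N}{2} + \frac{13 B}{2}$)
$\frac{\left(19398 - -4092\right) - 43291}{-1447 + t{\left(58,D{\left(-2 \right)} \right)}} = \frac{\left(19398 - -4092\right) - 43291}{-1447 + \left(\frac{2 \left(-2\right) \left(-14 - 2\right)}{2} + \frac{13}{2} \cdot 58\right)} = \frac{\left(19398 + 4092\right) - 43291}{-1447 + \left(\frac{2 \left(-2\right) \left(-16\right)}{2} + 377\right)} = \frac{23490 - 43291}{-1447 + \left(\frac{1}{2} \cdot 64 + 377\right)} = - \frac{19801}{-1447 + \left(32 + 377\right)} = - \frac{19801}{-1447 + 409} = - \frac{19801}{-1038} = \left(-19801\right) \left(- \frac{1}{1038}\right) = \frac{19801}{1038}$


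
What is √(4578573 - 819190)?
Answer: √3759383 ≈ 1938.9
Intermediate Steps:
√(4578573 - 819190) = √3759383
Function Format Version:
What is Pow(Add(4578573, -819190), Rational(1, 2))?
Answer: Pow(3759383, Rational(1, 2)) ≈ 1938.9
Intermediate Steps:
Pow(Add(4578573, -819190), Rational(1, 2)) = Pow(3759383, Rational(1, 2))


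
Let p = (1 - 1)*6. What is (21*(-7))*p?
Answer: 0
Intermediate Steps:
p = 0 (p = 0*6 = 0)
(21*(-7))*p = (21*(-7))*0 = -147*0 = 0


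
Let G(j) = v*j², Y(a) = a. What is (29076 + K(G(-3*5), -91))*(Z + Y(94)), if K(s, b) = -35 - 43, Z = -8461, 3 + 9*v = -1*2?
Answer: -242626266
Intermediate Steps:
v = -5/9 (v = -⅓ + (-1*2)/9 = -⅓ + (⅑)*(-2) = -⅓ - 2/9 = -5/9 ≈ -0.55556)
G(j) = -5*j²/9
K(s, b) = -78
(29076 + K(G(-3*5), -91))*(Z + Y(94)) = (29076 - 78)*(-8461 + 94) = 28998*(-8367) = -242626266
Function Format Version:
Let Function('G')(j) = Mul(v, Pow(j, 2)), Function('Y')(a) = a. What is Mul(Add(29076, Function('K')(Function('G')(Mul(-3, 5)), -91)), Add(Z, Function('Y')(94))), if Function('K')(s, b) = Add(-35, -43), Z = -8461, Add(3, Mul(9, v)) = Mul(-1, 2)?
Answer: -242626266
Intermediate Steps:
v = Rational(-5, 9) (v = Add(Rational(-1, 3), Mul(Rational(1, 9), Mul(-1, 2))) = Add(Rational(-1, 3), Mul(Rational(1, 9), -2)) = Add(Rational(-1, 3), Rational(-2, 9)) = Rational(-5, 9) ≈ -0.55556)
Function('G')(j) = Mul(Rational(-5, 9), Pow(j, 2))
Function('K')(s, b) = -78
Mul(Add(29076, Function('K')(Function('G')(Mul(-3, 5)), -91)), Add(Z, Function('Y')(94))) = Mul(Add(29076, -78), Add(-8461, 94)) = Mul(28998, -8367) = -242626266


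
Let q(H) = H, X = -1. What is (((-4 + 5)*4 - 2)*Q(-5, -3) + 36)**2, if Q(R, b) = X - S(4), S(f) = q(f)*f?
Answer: 4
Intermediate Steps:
S(f) = f**2 (S(f) = f*f = f**2)
Q(R, b) = -17 (Q(R, b) = -1 - 1*4**2 = -1 - 1*16 = -1 - 16 = -17)
(((-4 + 5)*4 - 2)*Q(-5, -3) + 36)**2 = (((-4 + 5)*4 - 2)*(-17) + 36)**2 = ((1*4 - 2)*(-17) + 36)**2 = ((4 - 2)*(-17) + 36)**2 = (2*(-17) + 36)**2 = (-34 + 36)**2 = 2**2 = 4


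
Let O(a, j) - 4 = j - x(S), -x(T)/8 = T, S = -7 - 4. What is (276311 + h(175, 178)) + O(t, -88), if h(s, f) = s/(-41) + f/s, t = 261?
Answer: 1981273998/7175 ≈ 2.7614e+5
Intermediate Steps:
S = -11
x(T) = -8*T
O(a, j) = -84 + j (O(a, j) = 4 + (j - (-8)*(-11)) = 4 + (j - 1*88) = 4 + (j - 88) = 4 + (-88 + j) = -84 + j)
h(s, f) = -s/41 + f/s (h(s, f) = s*(-1/41) + f/s = -s/41 + f/s)
(276311 + h(175, 178)) + O(t, -88) = (276311 + (-1/41*175 + 178/175)) + (-84 - 88) = (276311 + (-175/41 + 178*(1/175))) - 172 = (276311 + (-175/41 + 178/175)) - 172 = (276311 - 23327/7175) - 172 = 1982508098/7175 - 172 = 1981273998/7175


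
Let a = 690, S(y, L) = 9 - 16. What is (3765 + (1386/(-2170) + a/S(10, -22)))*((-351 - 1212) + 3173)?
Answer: 182959572/31 ≈ 5.9019e+6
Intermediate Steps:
S(y, L) = -7
(3765 + (1386/(-2170) + a/S(10, -22)))*((-351 - 1212) + 3173) = (3765 + (1386/(-2170) + 690/(-7)))*((-351 - 1212) + 3173) = (3765 + (1386*(-1/2170) + 690*(-1/7)))*(-1563 + 3173) = (3765 + (-99/155 - 690/7))*1610 = (3765 - 107643/1085)*1610 = (3977382/1085)*1610 = 182959572/31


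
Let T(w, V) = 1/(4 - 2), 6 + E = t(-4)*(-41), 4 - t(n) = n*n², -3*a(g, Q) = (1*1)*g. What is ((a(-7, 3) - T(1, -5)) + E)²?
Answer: 280663009/36 ≈ 7.7962e+6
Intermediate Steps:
a(g, Q) = -g/3 (a(g, Q) = -1*1*g/3 = -g/3)
t(n) = 4 - n³ (t(n) = 4 - n*n² = 4 - n³)
E = -2794 (E = -6 + (4 - 1*(-4)³)*(-41) = -6 + (4 - 1*(-64))*(-41) = -6 + (4 + 64)*(-41) = -6 + 68*(-41) = -6 - 2788 = -2794)
T(w, V) = ½ (T(w, V) = 1/2 = ½)
((a(-7, 3) - T(1, -5)) + E)² = ((-⅓*(-7) - 1*½) - 2794)² = ((7/3 - ½) - 2794)² = (11/6 - 2794)² = (-16753/6)² = 280663009/36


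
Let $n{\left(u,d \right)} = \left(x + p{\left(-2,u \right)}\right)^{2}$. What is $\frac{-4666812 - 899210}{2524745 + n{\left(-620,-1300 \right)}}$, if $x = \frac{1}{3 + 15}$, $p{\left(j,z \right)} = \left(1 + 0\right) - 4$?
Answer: $- \frac{257627304}{116860027} \approx -2.2046$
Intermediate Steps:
$p{\left(j,z \right)} = -3$ ($p{\left(j,z \right)} = 1 - 4 = -3$)
$x = \frac{1}{18} \approx 0.055556$
$n{\left(u,d \right)} = \frac{2809}{324}$ ($n{\left(u,d \right)} = \left(\frac{1}{18} - 3\right)^{2} = \left(- \frac{53}{18}\right)^{2} = \frac{2809}{324}$)
$\frac{-4666812 - 899210}{2524745 + n{\left(-620,-1300 \right)}} = \frac{-4666812 - 899210}{2524745 + \frac{2809}{324}} = - \frac{5566022}{\frac{818020189}{324}} = \left(-5566022\right) \frac{324}{818020189} = - \frac{257627304}{116860027}$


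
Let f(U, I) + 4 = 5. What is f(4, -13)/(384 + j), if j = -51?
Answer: 1/333 ≈ 0.0030030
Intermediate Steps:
f(U, I) = 1 (f(U, I) = -4 + 5 = 1)
f(4, -13)/(384 + j) = 1/(384 - 51) = 1/333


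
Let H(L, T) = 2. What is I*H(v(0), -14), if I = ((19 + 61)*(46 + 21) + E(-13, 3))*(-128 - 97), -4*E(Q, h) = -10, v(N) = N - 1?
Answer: -2413125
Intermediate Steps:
v(N) = -1 + N
E(Q, h) = 5/2 (E(Q, h) = -¼*(-10) = 5/2)
I = -2413125/2 (I = ((19 + 61)*(46 + 21) + 5/2)*(-128 - 97) = (80*67 + 5/2)*(-225) = (5360 + 5/2)*(-225) = (10725/2)*(-225) = -2413125/2 ≈ -1.2066e+6)
I*H(v(0), -14) = -2413125/2*2 = -2413125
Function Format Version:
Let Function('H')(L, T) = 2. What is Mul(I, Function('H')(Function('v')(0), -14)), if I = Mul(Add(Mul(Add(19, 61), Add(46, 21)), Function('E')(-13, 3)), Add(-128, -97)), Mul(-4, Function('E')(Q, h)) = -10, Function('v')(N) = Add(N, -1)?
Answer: -2413125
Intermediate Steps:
Function('v')(N) = Add(-1, N)
Function('E')(Q, h) = Rational(5, 2) (Function('E')(Q, h) = Mul(Rational(-1, 4), -10) = Rational(5, 2))
I = Rational(-2413125, 2) (I = Mul(Add(Mul(Add(19, 61), Add(46, 21)), Rational(5, 2)), Add(-128, -97)) = Mul(Add(Mul(80, 67), Rational(5, 2)), -225) = Mul(Add(5360, Rational(5, 2)), -225) = Mul(Rational(10725, 2), -225) = Rational(-2413125, 2) ≈ -1.2066e+6)
Mul(I, Function('H')(Function('v')(0), -14)) = Mul(Rational(-2413125, 2), 2) = -2413125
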